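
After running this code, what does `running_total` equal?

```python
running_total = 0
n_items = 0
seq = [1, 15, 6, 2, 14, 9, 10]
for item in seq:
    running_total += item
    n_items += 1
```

Let's trace through this code step by step.

Initialize: running_total = 0
Initialize: n_items = 0
Initialize: seq = [1, 15, 6, 2, 14, 9, 10]
Entering loop: for item in seq:

After execution: running_total = 57
57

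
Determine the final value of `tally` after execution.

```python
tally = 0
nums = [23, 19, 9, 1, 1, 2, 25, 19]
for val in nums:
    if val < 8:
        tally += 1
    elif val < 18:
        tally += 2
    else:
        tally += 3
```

Let's trace through this code step by step.

Initialize: tally = 0
Initialize: nums = [23, 19, 9, 1, 1, 2, 25, 19]
Entering loop: for val in nums:

After execution: tally = 17
17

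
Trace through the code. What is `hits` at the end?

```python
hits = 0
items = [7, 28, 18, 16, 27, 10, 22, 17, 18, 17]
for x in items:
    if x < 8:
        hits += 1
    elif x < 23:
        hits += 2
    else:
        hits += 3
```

Let's trace through this code step by step.

Initialize: hits = 0
Initialize: items = [7, 28, 18, 16, 27, 10, 22, 17, 18, 17]
Entering loop: for x in items:

After execution: hits = 21
21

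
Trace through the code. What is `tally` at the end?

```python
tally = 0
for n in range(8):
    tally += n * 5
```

Let's trace through this code step by step.

Initialize: tally = 0
Entering loop: for n in range(8):

After execution: tally = 140
140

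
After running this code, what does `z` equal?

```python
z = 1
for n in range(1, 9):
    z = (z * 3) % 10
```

Let's trace through this code step by step.

Initialize: z = 1
Entering loop: for n in range(1, 9):

After execution: z = 1
1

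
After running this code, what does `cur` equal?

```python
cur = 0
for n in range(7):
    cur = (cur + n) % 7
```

Let's trace through this code step by step.

Initialize: cur = 0
Entering loop: for n in range(7):

After execution: cur = 0
0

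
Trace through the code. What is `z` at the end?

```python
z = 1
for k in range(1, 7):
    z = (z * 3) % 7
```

Let's trace through this code step by step.

Initialize: z = 1
Entering loop: for k in range(1, 7):

After execution: z = 1
1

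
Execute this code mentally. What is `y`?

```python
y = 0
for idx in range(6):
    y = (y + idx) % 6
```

Let's trace through this code step by step.

Initialize: y = 0
Entering loop: for idx in range(6):

After execution: y = 3
3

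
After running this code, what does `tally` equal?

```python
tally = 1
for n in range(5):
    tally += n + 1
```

Let's trace through this code step by step.

Initialize: tally = 1
Entering loop: for n in range(5):

After execution: tally = 16
16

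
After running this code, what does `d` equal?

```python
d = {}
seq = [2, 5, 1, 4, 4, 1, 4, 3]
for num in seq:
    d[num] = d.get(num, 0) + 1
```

Let's trace through this code step by step.

Initialize: d = {}
Initialize: seq = [2, 5, 1, 4, 4, 1, 4, 3]
Entering loop: for num in seq:

After execution: d = {2: 1, 5: 1, 1: 2, 4: 3, 3: 1}
{2: 1, 5: 1, 1: 2, 4: 3, 3: 1}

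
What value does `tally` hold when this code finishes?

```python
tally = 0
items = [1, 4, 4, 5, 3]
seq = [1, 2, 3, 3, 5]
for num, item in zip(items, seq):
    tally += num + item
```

Let's trace through this code step by step.

Initialize: tally = 0
Initialize: items = [1, 4, 4, 5, 3]
Initialize: seq = [1, 2, 3, 3, 5]
Entering loop: for num, item in zip(items, seq):

After execution: tally = 31
31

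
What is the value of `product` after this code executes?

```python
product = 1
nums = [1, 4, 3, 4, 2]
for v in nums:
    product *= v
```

Let's trace through this code step by step.

Initialize: product = 1
Initialize: nums = [1, 4, 3, 4, 2]
Entering loop: for v in nums:

After execution: product = 96
96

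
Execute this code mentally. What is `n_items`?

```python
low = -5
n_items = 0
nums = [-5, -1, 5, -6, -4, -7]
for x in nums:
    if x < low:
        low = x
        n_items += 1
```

Let's trace through this code step by step.

Initialize: low = -5
Initialize: n_items = 0
Initialize: nums = [-5, -1, 5, -6, -4, -7]
Entering loop: for x in nums:

After execution: n_items = 2
2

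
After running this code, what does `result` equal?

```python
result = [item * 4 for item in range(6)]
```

Let's trace through this code step by step.

Initialize: result = [item * 4 for item in range(6)]

After execution: result = [0, 4, 8, 12, 16, 20]
[0, 4, 8, 12, 16, 20]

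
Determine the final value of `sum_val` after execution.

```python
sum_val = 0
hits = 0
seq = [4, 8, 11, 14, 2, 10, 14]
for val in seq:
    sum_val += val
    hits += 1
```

Let's trace through this code step by step.

Initialize: sum_val = 0
Initialize: hits = 0
Initialize: seq = [4, 8, 11, 14, 2, 10, 14]
Entering loop: for val in seq:

After execution: sum_val = 63
63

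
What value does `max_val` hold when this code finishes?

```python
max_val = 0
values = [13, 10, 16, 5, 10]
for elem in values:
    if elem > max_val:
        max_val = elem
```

Let's trace through this code step by step.

Initialize: max_val = 0
Initialize: values = [13, 10, 16, 5, 10]
Entering loop: for elem in values:

After execution: max_val = 16
16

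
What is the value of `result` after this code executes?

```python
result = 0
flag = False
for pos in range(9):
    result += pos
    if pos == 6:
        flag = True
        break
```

Let's trace through this code step by step.

Initialize: result = 0
Initialize: flag = False
Entering loop: for pos in range(9):

After execution: result = 21
21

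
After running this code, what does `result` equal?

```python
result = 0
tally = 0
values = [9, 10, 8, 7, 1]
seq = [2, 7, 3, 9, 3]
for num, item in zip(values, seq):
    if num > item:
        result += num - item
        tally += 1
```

Let's trace through this code step by step.

Initialize: result = 0
Initialize: tally = 0
Initialize: values = [9, 10, 8, 7, 1]
Initialize: seq = [2, 7, 3, 9, 3]
Entering loop: for num, item in zip(values, seq):

After execution: result = 15
15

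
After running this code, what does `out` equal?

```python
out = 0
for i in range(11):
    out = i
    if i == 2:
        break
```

Let's trace through this code step by step.

Initialize: out = 0
Entering loop: for i in range(11):

After execution: out = 2
2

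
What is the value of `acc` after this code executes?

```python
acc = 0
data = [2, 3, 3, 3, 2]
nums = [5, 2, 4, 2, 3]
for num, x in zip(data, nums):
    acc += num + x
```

Let's trace through this code step by step.

Initialize: acc = 0
Initialize: data = [2, 3, 3, 3, 2]
Initialize: nums = [5, 2, 4, 2, 3]
Entering loop: for num, x in zip(data, nums):

After execution: acc = 29
29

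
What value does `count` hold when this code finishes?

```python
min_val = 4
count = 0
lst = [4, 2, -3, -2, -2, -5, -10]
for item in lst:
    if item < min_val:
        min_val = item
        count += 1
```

Let's trace through this code step by step.

Initialize: min_val = 4
Initialize: count = 0
Initialize: lst = [4, 2, -3, -2, -2, -5, -10]
Entering loop: for item in lst:

After execution: count = 4
4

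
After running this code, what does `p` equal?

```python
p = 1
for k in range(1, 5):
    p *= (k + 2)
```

Let's trace through this code step by step.

Initialize: p = 1
Entering loop: for k in range(1, 5):

After execution: p = 360
360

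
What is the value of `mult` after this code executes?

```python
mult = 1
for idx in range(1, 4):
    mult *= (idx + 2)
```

Let's trace through this code step by step.

Initialize: mult = 1
Entering loop: for idx in range(1, 4):

After execution: mult = 60
60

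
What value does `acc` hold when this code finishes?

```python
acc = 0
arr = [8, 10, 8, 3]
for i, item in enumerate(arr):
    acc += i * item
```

Let's trace through this code step by step.

Initialize: acc = 0
Initialize: arr = [8, 10, 8, 3]
Entering loop: for i, item in enumerate(arr):

After execution: acc = 35
35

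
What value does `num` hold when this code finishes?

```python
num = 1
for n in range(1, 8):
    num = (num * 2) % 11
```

Let's trace through this code step by step.

Initialize: num = 1
Entering loop: for n in range(1, 8):

After execution: num = 7
7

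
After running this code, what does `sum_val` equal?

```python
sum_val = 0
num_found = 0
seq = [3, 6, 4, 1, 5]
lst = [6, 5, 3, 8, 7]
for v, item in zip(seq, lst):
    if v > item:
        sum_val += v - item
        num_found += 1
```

Let's trace through this code step by step.

Initialize: sum_val = 0
Initialize: num_found = 0
Initialize: seq = [3, 6, 4, 1, 5]
Initialize: lst = [6, 5, 3, 8, 7]
Entering loop: for v, item in zip(seq, lst):

After execution: sum_val = 2
2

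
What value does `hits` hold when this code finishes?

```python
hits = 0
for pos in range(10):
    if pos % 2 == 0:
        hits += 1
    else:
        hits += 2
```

Let's trace through this code step by step.

Initialize: hits = 0
Entering loop: for pos in range(10):

After execution: hits = 15
15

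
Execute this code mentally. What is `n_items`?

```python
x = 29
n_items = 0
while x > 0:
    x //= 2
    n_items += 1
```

Let's trace through this code step by step.

Initialize: x = 29
Initialize: n_items = 0
Entering loop: while x > 0:

After execution: n_items = 5
5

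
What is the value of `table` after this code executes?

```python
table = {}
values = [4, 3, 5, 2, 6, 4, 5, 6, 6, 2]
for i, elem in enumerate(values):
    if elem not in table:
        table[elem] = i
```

Let's trace through this code step by step.

Initialize: table = {}
Initialize: values = [4, 3, 5, 2, 6, 4, 5, 6, 6, 2]
Entering loop: for i, elem in enumerate(values):

After execution: table = {4: 0, 3: 1, 5: 2, 2: 3, 6: 4}
{4: 0, 3: 1, 5: 2, 2: 3, 6: 4}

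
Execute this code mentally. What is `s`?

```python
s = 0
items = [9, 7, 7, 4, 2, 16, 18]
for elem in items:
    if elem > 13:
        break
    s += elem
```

Let's trace through this code step by step.

Initialize: s = 0
Initialize: items = [9, 7, 7, 4, 2, 16, 18]
Entering loop: for elem in items:

After execution: s = 29
29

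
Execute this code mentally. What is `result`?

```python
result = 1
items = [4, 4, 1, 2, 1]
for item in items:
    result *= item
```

Let's trace through this code step by step.

Initialize: result = 1
Initialize: items = [4, 4, 1, 2, 1]
Entering loop: for item in items:

After execution: result = 32
32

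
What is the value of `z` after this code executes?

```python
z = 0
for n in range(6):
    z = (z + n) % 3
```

Let's trace through this code step by step.

Initialize: z = 0
Entering loop: for n in range(6):

After execution: z = 0
0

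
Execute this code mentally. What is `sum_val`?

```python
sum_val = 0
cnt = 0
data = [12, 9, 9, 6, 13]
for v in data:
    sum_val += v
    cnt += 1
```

Let's trace through this code step by step.

Initialize: sum_val = 0
Initialize: cnt = 0
Initialize: data = [12, 9, 9, 6, 13]
Entering loop: for v in data:

After execution: sum_val = 49
49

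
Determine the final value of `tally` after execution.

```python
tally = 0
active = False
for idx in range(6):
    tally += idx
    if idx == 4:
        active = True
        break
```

Let's trace through this code step by step.

Initialize: tally = 0
Initialize: active = False
Entering loop: for idx in range(6):

After execution: tally = 10
10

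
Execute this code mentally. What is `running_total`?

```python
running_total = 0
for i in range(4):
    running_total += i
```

Let's trace through this code step by step.

Initialize: running_total = 0
Entering loop: for i in range(4):

After execution: running_total = 6
6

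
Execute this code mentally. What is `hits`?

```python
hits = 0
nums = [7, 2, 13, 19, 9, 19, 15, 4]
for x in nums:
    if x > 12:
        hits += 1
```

Let's trace through this code step by step.

Initialize: hits = 0
Initialize: nums = [7, 2, 13, 19, 9, 19, 15, 4]
Entering loop: for x in nums:

After execution: hits = 4
4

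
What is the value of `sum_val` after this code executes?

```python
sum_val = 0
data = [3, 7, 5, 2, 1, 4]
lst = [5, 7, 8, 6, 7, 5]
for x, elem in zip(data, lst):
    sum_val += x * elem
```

Let's trace through this code step by step.

Initialize: sum_val = 0
Initialize: data = [3, 7, 5, 2, 1, 4]
Initialize: lst = [5, 7, 8, 6, 7, 5]
Entering loop: for x, elem in zip(data, lst):

After execution: sum_val = 143
143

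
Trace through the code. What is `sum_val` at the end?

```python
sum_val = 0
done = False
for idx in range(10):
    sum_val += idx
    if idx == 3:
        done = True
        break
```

Let's trace through this code step by step.

Initialize: sum_val = 0
Initialize: done = False
Entering loop: for idx in range(10):

After execution: sum_val = 6
6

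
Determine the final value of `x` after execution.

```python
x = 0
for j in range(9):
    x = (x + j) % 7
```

Let's trace through this code step by step.

Initialize: x = 0
Entering loop: for j in range(9):

After execution: x = 1
1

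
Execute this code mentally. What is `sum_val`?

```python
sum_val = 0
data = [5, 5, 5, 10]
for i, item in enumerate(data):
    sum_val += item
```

Let's trace through this code step by step.

Initialize: sum_val = 0
Initialize: data = [5, 5, 5, 10]
Entering loop: for i, item in enumerate(data):

After execution: sum_val = 25
25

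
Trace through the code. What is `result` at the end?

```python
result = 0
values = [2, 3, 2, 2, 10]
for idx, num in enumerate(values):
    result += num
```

Let's trace through this code step by step.

Initialize: result = 0
Initialize: values = [2, 3, 2, 2, 10]
Entering loop: for idx, num in enumerate(values):

After execution: result = 19
19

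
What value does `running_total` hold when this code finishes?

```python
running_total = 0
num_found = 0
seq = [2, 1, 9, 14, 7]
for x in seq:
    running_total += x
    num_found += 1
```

Let's trace through this code step by step.

Initialize: running_total = 0
Initialize: num_found = 0
Initialize: seq = [2, 1, 9, 14, 7]
Entering loop: for x in seq:

After execution: running_total = 33
33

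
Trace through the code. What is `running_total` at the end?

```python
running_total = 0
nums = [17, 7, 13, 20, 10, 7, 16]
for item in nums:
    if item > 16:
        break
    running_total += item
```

Let's trace through this code step by step.

Initialize: running_total = 0
Initialize: nums = [17, 7, 13, 20, 10, 7, 16]
Entering loop: for item in nums:

After execution: running_total = 0
0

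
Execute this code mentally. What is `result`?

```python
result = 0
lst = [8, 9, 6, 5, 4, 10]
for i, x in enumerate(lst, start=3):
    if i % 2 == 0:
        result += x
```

Let's trace through this code step by step.

Initialize: result = 0
Initialize: lst = [8, 9, 6, 5, 4, 10]
Entering loop: for i, x in enumerate(lst, start=3):

After execution: result = 24
24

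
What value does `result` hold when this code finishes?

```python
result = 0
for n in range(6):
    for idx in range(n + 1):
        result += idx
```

Let's trace through this code step by step.

Initialize: result = 0
Entering loop: for n in range(6):

After execution: result = 35
35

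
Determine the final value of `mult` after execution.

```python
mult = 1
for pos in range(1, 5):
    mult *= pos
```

Let's trace through this code step by step.

Initialize: mult = 1
Entering loop: for pos in range(1, 5):

After execution: mult = 24
24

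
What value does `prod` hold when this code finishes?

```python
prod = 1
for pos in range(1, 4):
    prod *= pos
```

Let's trace through this code step by step.

Initialize: prod = 1
Entering loop: for pos in range(1, 4):

After execution: prod = 6
6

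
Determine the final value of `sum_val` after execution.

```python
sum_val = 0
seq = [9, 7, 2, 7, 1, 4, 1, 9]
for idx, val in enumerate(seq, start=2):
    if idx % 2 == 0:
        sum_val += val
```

Let's trace through this code step by step.

Initialize: sum_val = 0
Initialize: seq = [9, 7, 2, 7, 1, 4, 1, 9]
Entering loop: for idx, val in enumerate(seq, start=2):

After execution: sum_val = 13
13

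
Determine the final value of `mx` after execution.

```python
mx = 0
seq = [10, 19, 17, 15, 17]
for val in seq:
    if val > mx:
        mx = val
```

Let's trace through this code step by step.

Initialize: mx = 0
Initialize: seq = [10, 19, 17, 15, 17]
Entering loop: for val in seq:

After execution: mx = 19
19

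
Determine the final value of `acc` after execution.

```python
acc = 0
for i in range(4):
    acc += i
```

Let's trace through this code step by step.

Initialize: acc = 0
Entering loop: for i in range(4):

After execution: acc = 6
6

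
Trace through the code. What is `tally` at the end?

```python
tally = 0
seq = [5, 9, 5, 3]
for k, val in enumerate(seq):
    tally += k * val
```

Let's trace through this code step by step.

Initialize: tally = 0
Initialize: seq = [5, 9, 5, 3]
Entering loop: for k, val in enumerate(seq):

After execution: tally = 28
28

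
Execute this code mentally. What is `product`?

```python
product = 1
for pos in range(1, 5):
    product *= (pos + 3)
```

Let's trace through this code step by step.

Initialize: product = 1
Entering loop: for pos in range(1, 5):

After execution: product = 840
840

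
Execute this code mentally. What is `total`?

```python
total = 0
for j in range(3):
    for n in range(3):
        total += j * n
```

Let's trace through this code step by step.

Initialize: total = 0
Entering loop: for j in range(3):

After execution: total = 9
9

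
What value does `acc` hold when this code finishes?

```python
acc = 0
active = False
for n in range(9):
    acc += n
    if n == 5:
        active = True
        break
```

Let's trace through this code step by step.

Initialize: acc = 0
Initialize: active = False
Entering loop: for n in range(9):

After execution: acc = 15
15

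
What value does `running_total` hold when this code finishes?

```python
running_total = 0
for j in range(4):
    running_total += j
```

Let's trace through this code step by step.

Initialize: running_total = 0
Entering loop: for j in range(4):

After execution: running_total = 6
6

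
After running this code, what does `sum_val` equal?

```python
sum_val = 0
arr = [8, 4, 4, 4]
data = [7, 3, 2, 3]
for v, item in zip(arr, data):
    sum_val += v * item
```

Let's trace through this code step by step.

Initialize: sum_val = 0
Initialize: arr = [8, 4, 4, 4]
Initialize: data = [7, 3, 2, 3]
Entering loop: for v, item in zip(arr, data):

After execution: sum_val = 88
88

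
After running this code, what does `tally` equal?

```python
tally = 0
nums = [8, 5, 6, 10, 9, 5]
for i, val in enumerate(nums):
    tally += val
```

Let's trace through this code step by step.

Initialize: tally = 0
Initialize: nums = [8, 5, 6, 10, 9, 5]
Entering loop: for i, val in enumerate(nums):

After execution: tally = 43
43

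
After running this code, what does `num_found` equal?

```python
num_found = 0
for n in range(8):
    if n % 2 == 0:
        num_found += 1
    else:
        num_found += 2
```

Let's trace through this code step by step.

Initialize: num_found = 0
Entering loop: for n in range(8):

After execution: num_found = 12
12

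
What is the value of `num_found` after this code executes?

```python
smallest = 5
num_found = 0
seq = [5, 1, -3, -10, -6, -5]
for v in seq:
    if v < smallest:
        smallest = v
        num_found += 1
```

Let's trace through this code step by step.

Initialize: smallest = 5
Initialize: num_found = 0
Initialize: seq = [5, 1, -3, -10, -6, -5]
Entering loop: for v in seq:

After execution: num_found = 3
3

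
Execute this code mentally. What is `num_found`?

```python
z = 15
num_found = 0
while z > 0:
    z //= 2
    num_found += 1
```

Let's trace through this code step by step.

Initialize: z = 15
Initialize: num_found = 0
Entering loop: while z > 0:

After execution: num_found = 4
4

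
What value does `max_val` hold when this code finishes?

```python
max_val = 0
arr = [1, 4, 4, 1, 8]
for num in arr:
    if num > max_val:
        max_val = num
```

Let's trace through this code step by step.

Initialize: max_val = 0
Initialize: arr = [1, 4, 4, 1, 8]
Entering loop: for num in arr:

After execution: max_val = 8
8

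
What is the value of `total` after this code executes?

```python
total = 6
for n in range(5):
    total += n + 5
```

Let's trace through this code step by step.

Initialize: total = 6
Entering loop: for n in range(5):

After execution: total = 41
41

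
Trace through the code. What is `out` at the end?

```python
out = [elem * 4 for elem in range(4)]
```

Let's trace through this code step by step.

Initialize: out = [elem * 4 for elem in range(4)]

After execution: out = [0, 4, 8, 12]
[0, 4, 8, 12]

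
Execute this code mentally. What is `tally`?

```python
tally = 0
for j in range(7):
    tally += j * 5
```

Let's trace through this code step by step.

Initialize: tally = 0
Entering loop: for j in range(7):

After execution: tally = 105
105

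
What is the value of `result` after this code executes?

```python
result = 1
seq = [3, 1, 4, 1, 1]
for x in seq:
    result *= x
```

Let's trace through this code step by step.

Initialize: result = 1
Initialize: seq = [3, 1, 4, 1, 1]
Entering loop: for x in seq:

After execution: result = 12
12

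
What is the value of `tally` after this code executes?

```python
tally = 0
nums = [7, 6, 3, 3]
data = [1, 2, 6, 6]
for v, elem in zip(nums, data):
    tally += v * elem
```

Let's trace through this code step by step.

Initialize: tally = 0
Initialize: nums = [7, 6, 3, 3]
Initialize: data = [1, 2, 6, 6]
Entering loop: for v, elem in zip(nums, data):

After execution: tally = 55
55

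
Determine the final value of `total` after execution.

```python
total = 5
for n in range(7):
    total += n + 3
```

Let's trace through this code step by step.

Initialize: total = 5
Entering loop: for n in range(7):

After execution: total = 47
47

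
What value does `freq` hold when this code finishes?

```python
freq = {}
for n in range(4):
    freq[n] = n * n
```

Let's trace through this code step by step.

Initialize: freq = {}
Entering loop: for n in range(4):

After execution: freq = {0: 0, 1: 1, 2: 4, 3: 9}
{0: 0, 1: 1, 2: 4, 3: 9}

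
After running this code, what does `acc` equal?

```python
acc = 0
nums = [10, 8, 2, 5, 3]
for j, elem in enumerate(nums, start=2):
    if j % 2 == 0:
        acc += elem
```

Let's trace through this code step by step.

Initialize: acc = 0
Initialize: nums = [10, 8, 2, 5, 3]
Entering loop: for j, elem in enumerate(nums, start=2):

After execution: acc = 15
15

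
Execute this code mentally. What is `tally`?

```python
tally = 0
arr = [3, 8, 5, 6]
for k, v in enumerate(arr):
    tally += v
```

Let's trace through this code step by step.

Initialize: tally = 0
Initialize: arr = [3, 8, 5, 6]
Entering loop: for k, v in enumerate(arr):

After execution: tally = 22
22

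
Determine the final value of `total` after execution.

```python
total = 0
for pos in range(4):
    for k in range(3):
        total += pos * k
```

Let's trace through this code step by step.

Initialize: total = 0
Entering loop: for pos in range(4):

After execution: total = 18
18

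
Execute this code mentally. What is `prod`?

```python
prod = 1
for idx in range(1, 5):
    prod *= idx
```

Let's trace through this code step by step.

Initialize: prod = 1
Entering loop: for idx in range(1, 5):

After execution: prod = 24
24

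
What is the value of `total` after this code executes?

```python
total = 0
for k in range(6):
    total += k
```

Let's trace through this code step by step.

Initialize: total = 0
Entering loop: for k in range(6):

After execution: total = 15
15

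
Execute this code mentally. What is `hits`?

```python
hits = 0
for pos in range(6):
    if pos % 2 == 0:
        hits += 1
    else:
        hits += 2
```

Let's trace through this code step by step.

Initialize: hits = 0
Entering loop: for pos in range(6):

After execution: hits = 9
9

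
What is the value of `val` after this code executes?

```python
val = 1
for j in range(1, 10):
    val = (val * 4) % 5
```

Let's trace through this code step by step.

Initialize: val = 1
Entering loop: for j in range(1, 10):

After execution: val = 4
4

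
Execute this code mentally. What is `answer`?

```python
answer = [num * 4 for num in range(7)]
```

Let's trace through this code step by step.

Initialize: answer = [num * 4 for num in range(7)]

After execution: answer = [0, 4, 8, 12, 16, 20, 24]
[0, 4, 8, 12, 16, 20, 24]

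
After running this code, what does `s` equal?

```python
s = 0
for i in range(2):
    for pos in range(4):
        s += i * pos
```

Let's trace through this code step by step.

Initialize: s = 0
Entering loop: for i in range(2):

After execution: s = 6
6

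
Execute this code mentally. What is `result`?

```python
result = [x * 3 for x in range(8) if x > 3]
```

Let's trace through this code step by step.

Initialize: result = [x * 3 for x in range(8) if x > 3]

After execution: result = [12, 15, 18, 21]
[12, 15, 18, 21]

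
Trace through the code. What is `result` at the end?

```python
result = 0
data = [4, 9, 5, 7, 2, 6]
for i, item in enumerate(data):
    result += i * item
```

Let's trace through this code step by step.

Initialize: result = 0
Initialize: data = [4, 9, 5, 7, 2, 6]
Entering loop: for i, item in enumerate(data):

After execution: result = 78
78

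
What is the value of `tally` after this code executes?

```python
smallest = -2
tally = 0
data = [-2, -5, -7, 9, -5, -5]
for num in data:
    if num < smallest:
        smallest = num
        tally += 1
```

Let's trace through this code step by step.

Initialize: smallest = -2
Initialize: tally = 0
Initialize: data = [-2, -5, -7, 9, -5, -5]
Entering loop: for num in data:

After execution: tally = 2
2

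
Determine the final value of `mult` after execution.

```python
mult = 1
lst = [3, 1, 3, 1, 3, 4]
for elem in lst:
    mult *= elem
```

Let's trace through this code step by step.

Initialize: mult = 1
Initialize: lst = [3, 1, 3, 1, 3, 4]
Entering loop: for elem in lst:

After execution: mult = 108
108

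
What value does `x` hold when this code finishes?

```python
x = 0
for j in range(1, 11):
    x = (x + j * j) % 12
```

Let's trace through this code step by step.

Initialize: x = 0
Entering loop: for j in range(1, 11):

After execution: x = 1
1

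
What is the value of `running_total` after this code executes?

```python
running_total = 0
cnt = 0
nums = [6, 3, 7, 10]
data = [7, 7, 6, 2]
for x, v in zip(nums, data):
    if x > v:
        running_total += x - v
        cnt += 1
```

Let's trace through this code step by step.

Initialize: running_total = 0
Initialize: cnt = 0
Initialize: nums = [6, 3, 7, 10]
Initialize: data = [7, 7, 6, 2]
Entering loop: for x, v in zip(nums, data):

After execution: running_total = 9
9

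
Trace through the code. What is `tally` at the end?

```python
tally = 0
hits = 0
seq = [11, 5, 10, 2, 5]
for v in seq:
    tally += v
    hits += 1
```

Let's trace through this code step by step.

Initialize: tally = 0
Initialize: hits = 0
Initialize: seq = [11, 5, 10, 2, 5]
Entering loop: for v in seq:

After execution: tally = 33
33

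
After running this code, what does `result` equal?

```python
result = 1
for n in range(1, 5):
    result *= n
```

Let's trace through this code step by step.

Initialize: result = 1
Entering loop: for n in range(1, 5):

After execution: result = 24
24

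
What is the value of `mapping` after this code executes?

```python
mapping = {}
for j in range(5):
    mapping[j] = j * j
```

Let's trace through this code step by step.

Initialize: mapping = {}
Entering loop: for j in range(5):

After execution: mapping = {0: 0, 1: 1, 2: 4, 3: 9, 4: 16}
{0: 0, 1: 1, 2: 4, 3: 9, 4: 16}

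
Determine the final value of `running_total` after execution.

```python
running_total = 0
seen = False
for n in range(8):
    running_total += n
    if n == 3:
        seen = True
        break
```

Let's trace through this code step by step.

Initialize: running_total = 0
Initialize: seen = False
Entering loop: for n in range(8):

After execution: running_total = 6
6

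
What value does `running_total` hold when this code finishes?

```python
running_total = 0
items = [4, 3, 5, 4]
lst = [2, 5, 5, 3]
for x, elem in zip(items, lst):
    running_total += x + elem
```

Let's trace through this code step by step.

Initialize: running_total = 0
Initialize: items = [4, 3, 5, 4]
Initialize: lst = [2, 5, 5, 3]
Entering loop: for x, elem in zip(items, lst):

After execution: running_total = 31
31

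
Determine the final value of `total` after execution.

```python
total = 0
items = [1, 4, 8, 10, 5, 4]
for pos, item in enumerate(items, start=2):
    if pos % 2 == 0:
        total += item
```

Let's trace through this code step by step.

Initialize: total = 0
Initialize: items = [1, 4, 8, 10, 5, 4]
Entering loop: for pos, item in enumerate(items, start=2):

After execution: total = 14
14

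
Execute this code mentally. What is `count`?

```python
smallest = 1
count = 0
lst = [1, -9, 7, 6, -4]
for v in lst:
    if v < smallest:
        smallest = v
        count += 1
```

Let's trace through this code step by step.

Initialize: smallest = 1
Initialize: count = 0
Initialize: lst = [1, -9, 7, 6, -4]
Entering loop: for v in lst:

After execution: count = 1
1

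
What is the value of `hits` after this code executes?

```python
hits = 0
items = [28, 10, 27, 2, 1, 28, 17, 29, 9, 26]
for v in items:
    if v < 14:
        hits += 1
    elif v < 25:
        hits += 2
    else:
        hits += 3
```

Let's trace through this code step by step.

Initialize: hits = 0
Initialize: items = [28, 10, 27, 2, 1, 28, 17, 29, 9, 26]
Entering loop: for v in items:

After execution: hits = 21
21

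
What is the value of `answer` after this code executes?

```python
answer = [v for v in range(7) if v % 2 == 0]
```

Let's trace through this code step by step.

Initialize: answer = [v for v in range(7) if v % 2 == 0]

After execution: answer = [0, 2, 4, 6]
[0, 2, 4, 6]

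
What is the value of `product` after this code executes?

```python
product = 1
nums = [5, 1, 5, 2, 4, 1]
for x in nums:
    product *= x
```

Let's trace through this code step by step.

Initialize: product = 1
Initialize: nums = [5, 1, 5, 2, 4, 1]
Entering loop: for x in nums:

After execution: product = 200
200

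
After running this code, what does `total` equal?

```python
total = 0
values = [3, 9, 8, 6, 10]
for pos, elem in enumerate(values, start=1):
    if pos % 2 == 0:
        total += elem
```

Let's trace through this code step by step.

Initialize: total = 0
Initialize: values = [3, 9, 8, 6, 10]
Entering loop: for pos, elem in enumerate(values, start=1):

After execution: total = 15
15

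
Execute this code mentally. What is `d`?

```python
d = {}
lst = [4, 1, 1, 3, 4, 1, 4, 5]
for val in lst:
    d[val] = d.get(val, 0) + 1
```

Let's trace through this code step by step.

Initialize: d = {}
Initialize: lst = [4, 1, 1, 3, 4, 1, 4, 5]
Entering loop: for val in lst:

After execution: d = {4: 3, 1: 3, 3: 1, 5: 1}
{4: 3, 1: 3, 3: 1, 5: 1}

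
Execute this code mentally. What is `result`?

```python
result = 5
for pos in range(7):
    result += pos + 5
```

Let's trace through this code step by step.

Initialize: result = 5
Entering loop: for pos in range(7):

After execution: result = 61
61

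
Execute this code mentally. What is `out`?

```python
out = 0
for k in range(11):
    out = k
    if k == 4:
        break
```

Let's trace through this code step by step.

Initialize: out = 0
Entering loop: for k in range(11):

After execution: out = 4
4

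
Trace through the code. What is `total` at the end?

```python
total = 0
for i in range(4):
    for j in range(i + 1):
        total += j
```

Let's trace through this code step by step.

Initialize: total = 0
Entering loop: for i in range(4):

After execution: total = 10
10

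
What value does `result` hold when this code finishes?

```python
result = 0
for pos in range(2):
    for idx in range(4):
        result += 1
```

Let's trace through this code step by step.

Initialize: result = 0
Entering loop: for pos in range(2):

After execution: result = 8
8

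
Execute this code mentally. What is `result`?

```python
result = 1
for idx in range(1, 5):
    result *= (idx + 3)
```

Let's trace through this code step by step.

Initialize: result = 1
Entering loop: for idx in range(1, 5):

After execution: result = 840
840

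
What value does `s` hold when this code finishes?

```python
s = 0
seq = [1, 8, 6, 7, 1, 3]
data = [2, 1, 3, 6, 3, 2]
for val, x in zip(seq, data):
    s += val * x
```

Let's trace through this code step by step.

Initialize: s = 0
Initialize: seq = [1, 8, 6, 7, 1, 3]
Initialize: data = [2, 1, 3, 6, 3, 2]
Entering loop: for val, x in zip(seq, data):

After execution: s = 79
79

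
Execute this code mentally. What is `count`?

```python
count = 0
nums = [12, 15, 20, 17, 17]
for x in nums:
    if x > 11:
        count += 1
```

Let's trace through this code step by step.

Initialize: count = 0
Initialize: nums = [12, 15, 20, 17, 17]
Entering loop: for x in nums:

After execution: count = 5
5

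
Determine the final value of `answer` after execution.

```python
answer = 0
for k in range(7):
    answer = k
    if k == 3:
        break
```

Let's trace through this code step by step.

Initialize: answer = 0
Entering loop: for k in range(7):

After execution: answer = 3
3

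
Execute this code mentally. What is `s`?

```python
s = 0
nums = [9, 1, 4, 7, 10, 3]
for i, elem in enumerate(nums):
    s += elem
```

Let's trace through this code step by step.

Initialize: s = 0
Initialize: nums = [9, 1, 4, 7, 10, 3]
Entering loop: for i, elem in enumerate(nums):

After execution: s = 34
34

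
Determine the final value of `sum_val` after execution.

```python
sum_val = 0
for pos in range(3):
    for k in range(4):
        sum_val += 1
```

Let's trace through this code step by step.

Initialize: sum_val = 0
Entering loop: for pos in range(3):

After execution: sum_val = 12
12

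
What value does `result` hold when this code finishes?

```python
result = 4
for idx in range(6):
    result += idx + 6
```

Let's trace through this code step by step.

Initialize: result = 4
Entering loop: for idx in range(6):

After execution: result = 55
55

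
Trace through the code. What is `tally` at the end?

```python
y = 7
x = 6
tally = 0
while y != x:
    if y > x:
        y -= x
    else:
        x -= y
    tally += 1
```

Let's trace through this code step by step.

Initialize: y = 7
Initialize: x = 6
Initialize: tally = 0
Entering loop: while y != x:

After execution: tally = 6
6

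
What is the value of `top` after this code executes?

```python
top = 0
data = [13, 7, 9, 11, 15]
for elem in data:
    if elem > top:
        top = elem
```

Let's trace through this code step by step.

Initialize: top = 0
Initialize: data = [13, 7, 9, 11, 15]
Entering loop: for elem in data:

After execution: top = 15
15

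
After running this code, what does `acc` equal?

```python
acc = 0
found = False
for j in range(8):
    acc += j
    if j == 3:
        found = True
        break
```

Let's trace through this code step by step.

Initialize: acc = 0
Initialize: found = False
Entering loop: for j in range(8):

After execution: acc = 6
6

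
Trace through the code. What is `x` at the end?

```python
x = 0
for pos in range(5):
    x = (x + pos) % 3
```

Let's trace through this code step by step.

Initialize: x = 0
Entering loop: for pos in range(5):

After execution: x = 1
1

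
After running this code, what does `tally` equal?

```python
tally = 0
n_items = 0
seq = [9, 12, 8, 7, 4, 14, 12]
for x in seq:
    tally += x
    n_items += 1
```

Let's trace through this code step by step.

Initialize: tally = 0
Initialize: n_items = 0
Initialize: seq = [9, 12, 8, 7, 4, 14, 12]
Entering loop: for x in seq:

After execution: tally = 66
66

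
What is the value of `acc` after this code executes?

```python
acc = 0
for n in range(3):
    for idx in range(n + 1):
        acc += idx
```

Let's trace through this code step by step.

Initialize: acc = 0
Entering loop: for n in range(3):

After execution: acc = 4
4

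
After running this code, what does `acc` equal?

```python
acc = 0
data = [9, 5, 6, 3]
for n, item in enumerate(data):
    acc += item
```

Let's trace through this code step by step.

Initialize: acc = 0
Initialize: data = [9, 5, 6, 3]
Entering loop: for n, item in enumerate(data):

After execution: acc = 23
23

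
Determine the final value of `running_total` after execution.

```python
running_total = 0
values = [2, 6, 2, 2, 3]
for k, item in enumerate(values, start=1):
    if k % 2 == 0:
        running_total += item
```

Let's trace through this code step by step.

Initialize: running_total = 0
Initialize: values = [2, 6, 2, 2, 3]
Entering loop: for k, item in enumerate(values, start=1):

After execution: running_total = 8
8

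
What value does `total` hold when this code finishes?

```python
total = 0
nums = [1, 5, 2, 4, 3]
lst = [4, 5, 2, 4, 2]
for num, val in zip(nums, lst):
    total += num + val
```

Let's trace through this code step by step.

Initialize: total = 0
Initialize: nums = [1, 5, 2, 4, 3]
Initialize: lst = [4, 5, 2, 4, 2]
Entering loop: for num, val in zip(nums, lst):

After execution: total = 32
32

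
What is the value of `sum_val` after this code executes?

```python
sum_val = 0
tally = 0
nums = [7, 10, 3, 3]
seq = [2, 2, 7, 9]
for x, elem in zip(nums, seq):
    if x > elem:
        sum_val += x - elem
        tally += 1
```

Let's trace through this code step by step.

Initialize: sum_val = 0
Initialize: tally = 0
Initialize: nums = [7, 10, 3, 3]
Initialize: seq = [2, 2, 7, 9]
Entering loop: for x, elem in zip(nums, seq):

After execution: sum_val = 13
13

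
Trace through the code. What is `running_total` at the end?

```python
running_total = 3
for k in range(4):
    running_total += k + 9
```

Let's trace through this code step by step.

Initialize: running_total = 3
Entering loop: for k in range(4):

After execution: running_total = 45
45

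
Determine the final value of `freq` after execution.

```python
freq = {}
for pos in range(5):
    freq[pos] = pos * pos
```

Let's trace through this code step by step.

Initialize: freq = {}
Entering loop: for pos in range(5):

After execution: freq = {0: 0, 1: 1, 2: 4, 3: 9, 4: 16}
{0: 0, 1: 1, 2: 4, 3: 9, 4: 16}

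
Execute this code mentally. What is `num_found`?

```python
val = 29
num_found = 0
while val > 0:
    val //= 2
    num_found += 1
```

Let's trace through this code step by step.

Initialize: val = 29
Initialize: num_found = 0
Entering loop: while val > 0:

After execution: num_found = 5
5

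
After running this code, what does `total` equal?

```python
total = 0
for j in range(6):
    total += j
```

Let's trace through this code step by step.

Initialize: total = 0
Entering loop: for j in range(6):

After execution: total = 15
15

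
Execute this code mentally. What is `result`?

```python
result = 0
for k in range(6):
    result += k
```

Let's trace through this code step by step.

Initialize: result = 0
Entering loop: for k in range(6):

After execution: result = 15
15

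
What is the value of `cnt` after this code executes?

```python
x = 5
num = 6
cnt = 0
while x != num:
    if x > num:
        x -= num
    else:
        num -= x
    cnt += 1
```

Let's trace through this code step by step.

Initialize: x = 5
Initialize: num = 6
Initialize: cnt = 0
Entering loop: while x != num:

After execution: cnt = 5
5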